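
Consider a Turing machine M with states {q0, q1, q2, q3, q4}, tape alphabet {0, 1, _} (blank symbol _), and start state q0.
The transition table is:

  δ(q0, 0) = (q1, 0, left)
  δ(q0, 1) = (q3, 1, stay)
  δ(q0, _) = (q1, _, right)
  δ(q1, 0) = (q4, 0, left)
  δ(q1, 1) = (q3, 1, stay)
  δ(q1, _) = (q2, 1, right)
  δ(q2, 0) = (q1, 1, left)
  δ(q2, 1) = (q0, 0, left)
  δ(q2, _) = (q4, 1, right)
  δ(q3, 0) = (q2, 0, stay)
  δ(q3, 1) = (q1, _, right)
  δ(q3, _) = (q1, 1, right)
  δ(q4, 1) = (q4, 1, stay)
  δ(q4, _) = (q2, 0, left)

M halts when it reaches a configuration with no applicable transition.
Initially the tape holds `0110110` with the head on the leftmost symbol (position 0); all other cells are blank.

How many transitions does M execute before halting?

14

state=q0 head=0 tape=_[0]110110   (q0,0)→(q1,0,left)
state=q1 head=-1 tape=[_]0110110   (q1,_)→(q2,1,right)
state=q2 head=0 tape=1[0]110110   (q2,0)→(q1,1,left)
state=q1 head=-1 tape=[1]1110110   (q1,1)→(q3,1,stay)
state=q3 head=-1 tape=[1]1110110   (q3,1)→(q1,_,right)
state=q1 head=0 tape=_[1]110110   (q1,1)→(q3,1,stay)
state=q3 head=0 tape=_[1]110110   (q3,1)→(q1,_,right)
state=q1 head=1 tape=__[1]10110   (q1,1)→(q3,1,stay)
state=q3 head=1 tape=__[1]10110   (q3,1)→(q1,_,right)
state=q1 head=2 tape=___[1]0110   (q1,1)→(q3,1,stay)
state=q3 head=2 tape=___[1]0110   (q3,1)→(q1,_,right)
state=q1 head=3 tape=____[0]110   (q1,0)→(q4,0,left)
state=q4 head=2 tape=___[_]0110   (q4,_)→(q2,0,left)
state=q2 head=1 tape=__[_]00110   (q2,_)→(q4,1,right)
state=q4 head=2 tape=__1[0]0110
M halts after 14 transitions.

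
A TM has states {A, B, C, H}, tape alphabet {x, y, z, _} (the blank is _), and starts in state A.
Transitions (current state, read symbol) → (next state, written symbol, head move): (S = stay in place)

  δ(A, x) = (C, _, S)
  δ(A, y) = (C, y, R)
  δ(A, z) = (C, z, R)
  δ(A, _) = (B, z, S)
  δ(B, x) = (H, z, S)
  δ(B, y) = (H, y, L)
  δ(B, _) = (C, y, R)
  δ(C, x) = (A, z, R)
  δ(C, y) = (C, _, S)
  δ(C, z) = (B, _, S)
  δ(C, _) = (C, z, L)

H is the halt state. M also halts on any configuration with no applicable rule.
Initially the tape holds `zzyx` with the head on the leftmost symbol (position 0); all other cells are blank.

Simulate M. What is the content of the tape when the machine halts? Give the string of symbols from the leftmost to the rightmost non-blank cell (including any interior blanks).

yyyzz

A | [z]zyx_   read z → write z, move R, go to C
C | z[z]yx_   read z → write _, move S, go to B
B | z[_]yx_   read _ → write y, move R, go to C
C | zy[y]x_   read y → write _, move S, go to C
C | zy[_]x_   read _ → write z, move L, go to C
C | z[y]zx_   read y → write _, move S, go to C
C | z[_]zx_   read _ → write z, move L, go to C
C | [z]zzx_   read z → write _, move S, go to B
B | [_]zzx_   read _ → write y, move R, go to C
C | y[z]zx_   read z → write _, move S, go to B
B | y[_]zx_   read _ → write y, move R, go to C
C | yy[z]x_   read z → write _, move S, go to B
B | yy[_]x_   read _ → write y, move R, go to C
C | yyy[x]_   read x → write z, move R, go to A
A | yyyz[_]   read _ → write z, move S, go to B
B | yyyz[z]
The non-blank tape span at halt is yyyzz.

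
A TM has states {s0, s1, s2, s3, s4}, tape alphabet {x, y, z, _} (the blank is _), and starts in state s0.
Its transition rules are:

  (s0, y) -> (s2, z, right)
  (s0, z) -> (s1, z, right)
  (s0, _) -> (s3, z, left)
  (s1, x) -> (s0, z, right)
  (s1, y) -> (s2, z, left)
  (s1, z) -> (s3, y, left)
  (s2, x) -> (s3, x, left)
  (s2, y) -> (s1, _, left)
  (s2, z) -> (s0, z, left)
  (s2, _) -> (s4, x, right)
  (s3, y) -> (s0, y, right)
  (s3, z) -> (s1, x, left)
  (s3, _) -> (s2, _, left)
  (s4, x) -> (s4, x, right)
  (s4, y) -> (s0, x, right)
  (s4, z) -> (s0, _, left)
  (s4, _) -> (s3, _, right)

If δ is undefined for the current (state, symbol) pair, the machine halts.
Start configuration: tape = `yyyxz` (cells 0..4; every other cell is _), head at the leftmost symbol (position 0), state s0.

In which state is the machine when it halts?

s0 | __[y]yyxz   read y → write z, move right, go to s2
s2 | __z[y]yxz   read y → write _, move left, go to s1
s1 | __[z]_yxz   read z → write y, move left, go to s3
s3 | _[_]y_yxz   read _ → write _, move left, go to s2
s2 | [_]_y_yxz   read _ → write x, move right, go to s4
s4 | x[_]y_yxz   read _ → write _, move right, go to s3
s3 | x_[y]_yxz   read y → write y, move right, go to s0
s0 | x_y[_]yxz   read _ → write z, move left, go to s3
s3 | x_[y]zyxz   read y → write y, move right, go to s0
s0 | x_y[z]yxz   read z → write z, move right, go to s1
s1 | x_yz[y]xz   read y → write z, move left, go to s2
s2 | x_y[z]zxz   read z → write z, move left, go to s0
s0 | x_[y]zzxz   read y → write z, move right, go to s2
s2 | x_z[z]zxz   read z → write z, move left, go to s0
s0 | x_[z]zzxz   read z → write z, move right, go to s1
s1 | x_z[z]zxz   read z → write y, move left, go to s3
s3 | x_[z]yzxz   read z → write x, move left, go to s1
s1 | x[_]xyzxz
No transition is defined for (s1, _); M halts in state s1.

s1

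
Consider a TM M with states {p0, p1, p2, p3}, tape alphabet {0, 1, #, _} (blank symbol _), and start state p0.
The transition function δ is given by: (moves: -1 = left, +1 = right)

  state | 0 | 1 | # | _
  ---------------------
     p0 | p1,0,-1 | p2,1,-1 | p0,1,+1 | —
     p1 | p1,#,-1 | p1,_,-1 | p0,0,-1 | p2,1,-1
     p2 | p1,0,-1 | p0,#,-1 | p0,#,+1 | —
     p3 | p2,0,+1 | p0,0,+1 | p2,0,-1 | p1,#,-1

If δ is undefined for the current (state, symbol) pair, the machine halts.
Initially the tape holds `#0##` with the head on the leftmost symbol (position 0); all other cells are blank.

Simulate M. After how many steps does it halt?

state=p0 head=0 tape=__[#]0##   (p0,#)→(p0,1,+1)
state=p0 head=1 tape=__1[0]##   (p0,0)→(p1,0,-1)
state=p1 head=0 tape=__[1]0##   (p1,1)→(p1,_,-1)
state=p1 head=-1 tape=_[_]_0##   (p1,_)→(p2,1,-1)
state=p2 head=-2 tape=[_]1_0##
M halts after 4 transitions.

4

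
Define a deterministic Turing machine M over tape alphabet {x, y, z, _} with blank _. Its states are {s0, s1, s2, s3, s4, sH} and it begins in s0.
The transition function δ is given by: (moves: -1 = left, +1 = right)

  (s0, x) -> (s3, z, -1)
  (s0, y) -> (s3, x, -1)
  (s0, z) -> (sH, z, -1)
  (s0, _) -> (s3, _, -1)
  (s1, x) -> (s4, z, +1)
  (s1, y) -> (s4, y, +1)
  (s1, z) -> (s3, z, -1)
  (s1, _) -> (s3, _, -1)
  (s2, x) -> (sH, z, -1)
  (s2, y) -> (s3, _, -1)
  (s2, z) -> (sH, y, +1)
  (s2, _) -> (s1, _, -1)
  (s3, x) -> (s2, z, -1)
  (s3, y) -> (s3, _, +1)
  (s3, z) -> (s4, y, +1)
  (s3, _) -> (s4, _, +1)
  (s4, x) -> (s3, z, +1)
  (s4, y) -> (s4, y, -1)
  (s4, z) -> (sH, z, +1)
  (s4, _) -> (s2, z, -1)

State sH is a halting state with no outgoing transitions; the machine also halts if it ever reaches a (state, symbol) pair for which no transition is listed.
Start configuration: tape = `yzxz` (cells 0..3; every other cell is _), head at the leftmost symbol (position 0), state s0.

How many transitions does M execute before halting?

s0 | _[y]zxz_   read y → write x, move -1, go to s3
s3 | [_]xzxz_   read _ → write _, move +1, go to s4
s4 | _[x]zxz_   read x → write z, move +1, go to s3
s3 | _z[z]xz_   read z → write y, move +1, go to s4
s4 | _zy[x]z_   read x → write z, move +1, go to s3
s3 | _zyz[z]_   read z → write y, move +1, go to s4
s4 | _zyzy[_]   read _ → write z, move -1, go to s2
s2 | _zyz[y]z   read y → write _, move -1, go to s3
s3 | _zy[z]_z   read z → write y, move +1, go to s4
s4 | _zyy[_]z   read _ → write z, move -1, go to s2
s2 | _zy[y]zz   read y → write _, move -1, go to s3
s3 | _z[y]_zz   read y → write _, move +1, go to s3
s3 | _z_[_]zz   read _ → write _, move +1, go to s4
s4 | _z__[z]z   read z → write z, move +1, go to sH
sH | _z__z[z]
M halts after 14 transitions.

14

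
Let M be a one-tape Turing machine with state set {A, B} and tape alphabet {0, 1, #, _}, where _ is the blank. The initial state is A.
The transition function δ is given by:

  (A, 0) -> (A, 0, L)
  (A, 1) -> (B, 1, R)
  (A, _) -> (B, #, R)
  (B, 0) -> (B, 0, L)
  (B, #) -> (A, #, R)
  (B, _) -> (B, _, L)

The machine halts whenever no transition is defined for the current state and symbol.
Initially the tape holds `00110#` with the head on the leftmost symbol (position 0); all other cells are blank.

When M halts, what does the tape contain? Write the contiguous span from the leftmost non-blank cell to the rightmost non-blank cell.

state=A head=0 tape=_[0]0110#   (A,0)→(A,0,L)
state=A head=-1 tape=[_]00110#   (A,_)→(B,#,R)
state=B head=0 tape=#[0]0110#   (B,0)→(B,0,L)
state=B head=-1 tape=[#]00110#   (B,#)→(A,#,R)
state=A head=0 tape=#[0]0110#   (A,0)→(A,0,L)
state=A head=-1 tape=[#]00110#
The non-blank tape span at halt is #00110#.

#00110#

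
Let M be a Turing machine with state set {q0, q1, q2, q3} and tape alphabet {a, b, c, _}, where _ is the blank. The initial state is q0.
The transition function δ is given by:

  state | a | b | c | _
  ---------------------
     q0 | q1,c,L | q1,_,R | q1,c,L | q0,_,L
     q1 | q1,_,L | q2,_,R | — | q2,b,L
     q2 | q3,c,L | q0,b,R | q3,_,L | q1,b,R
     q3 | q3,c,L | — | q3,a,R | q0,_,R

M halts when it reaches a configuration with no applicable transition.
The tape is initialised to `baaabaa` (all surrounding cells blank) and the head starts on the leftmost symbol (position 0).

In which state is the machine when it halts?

q1

q0 | _[b]aaabaa   read b → write _, move R, go to q1
q1 | __[a]aabaa   read a → write _, move L, go to q1
q1 | _[_]_aabaa   read _ → write b, move L, go to q2
q2 | [_]b_aabaa   read _ → write b, move R, go to q1
q1 | b[b]_aabaa   read b → write _, move R, go to q2
q2 | b_[_]aabaa   read _ → write b, move R, go to q1
q1 | b_b[a]abaa   read a → write _, move L, go to q1
q1 | b_[b]_abaa   read b → write _, move R, go to q2
q2 | b__[_]abaa   read _ → write b, move R, go to q1
q1 | b__b[a]baa   read a → write _, move L, go to q1
q1 | b__[b]_baa   read b → write _, move R, go to q2
q2 | b___[_]baa   read _ → write b, move R, go to q1
q1 | b___b[b]aa   read b → write _, move R, go to q2
q2 | b___b_[a]a   read a → write c, move L, go to q3
q3 | b___b[_]ca   read _ → write _, move R, go to q0
q0 | b___b_[c]a   read c → write c, move L, go to q1
q1 | b___b[_]ca   read _ → write b, move L, go to q2
q2 | b___[b]bca   read b → write b, move R, go to q0
q0 | b___b[b]ca   read b → write _, move R, go to q1
q1 | b___b_[c]a
No transition is defined for (q1, c); M halts in state q1.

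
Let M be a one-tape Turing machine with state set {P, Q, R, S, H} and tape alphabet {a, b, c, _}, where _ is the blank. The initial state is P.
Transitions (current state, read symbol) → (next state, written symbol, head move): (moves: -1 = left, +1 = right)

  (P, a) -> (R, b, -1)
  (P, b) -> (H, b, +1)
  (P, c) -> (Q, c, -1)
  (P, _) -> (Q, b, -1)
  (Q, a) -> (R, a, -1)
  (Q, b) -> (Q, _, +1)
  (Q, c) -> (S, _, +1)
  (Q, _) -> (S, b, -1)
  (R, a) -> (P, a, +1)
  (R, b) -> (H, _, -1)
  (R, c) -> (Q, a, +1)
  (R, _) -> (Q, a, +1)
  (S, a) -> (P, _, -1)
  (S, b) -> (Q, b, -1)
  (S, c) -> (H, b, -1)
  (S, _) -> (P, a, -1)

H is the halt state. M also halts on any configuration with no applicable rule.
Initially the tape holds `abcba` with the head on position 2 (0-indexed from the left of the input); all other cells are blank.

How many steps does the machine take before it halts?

state=P head=2 tape=_ab[c]ba   (P,c)→(Q,c,-1)
state=Q head=1 tape=_a[b]cba   (Q,b)→(Q,_,+1)
state=Q head=2 tape=_a_[c]ba   (Q,c)→(S,_,+1)
state=S head=3 tape=_a__[b]a   (S,b)→(Q,b,-1)
state=Q head=2 tape=_a_[_]ba   (Q,_)→(S,b,-1)
state=S head=1 tape=_a[_]bba   (S,_)→(P,a,-1)
state=P head=0 tape=_[a]abba   (P,a)→(R,b,-1)
state=R head=-1 tape=[_]babba   (R,_)→(Q,a,+1)
state=Q head=0 tape=a[b]abba   (Q,b)→(Q,_,+1)
state=Q head=1 tape=a_[a]bba   (Q,a)→(R,a,-1)
state=R head=0 tape=a[_]abba   (R,_)→(Q,a,+1)
state=Q head=1 tape=aa[a]bba   (Q,a)→(R,a,-1)
state=R head=0 tape=a[a]abba   (R,a)→(P,a,+1)
state=P head=1 tape=aa[a]bba   (P,a)→(R,b,-1)
state=R head=0 tape=a[a]bbba   (R,a)→(P,a,+1)
state=P head=1 tape=aa[b]bba   (P,b)→(H,b,+1)
state=H head=2 tape=aab[b]ba
M halts after 16 transitions.

16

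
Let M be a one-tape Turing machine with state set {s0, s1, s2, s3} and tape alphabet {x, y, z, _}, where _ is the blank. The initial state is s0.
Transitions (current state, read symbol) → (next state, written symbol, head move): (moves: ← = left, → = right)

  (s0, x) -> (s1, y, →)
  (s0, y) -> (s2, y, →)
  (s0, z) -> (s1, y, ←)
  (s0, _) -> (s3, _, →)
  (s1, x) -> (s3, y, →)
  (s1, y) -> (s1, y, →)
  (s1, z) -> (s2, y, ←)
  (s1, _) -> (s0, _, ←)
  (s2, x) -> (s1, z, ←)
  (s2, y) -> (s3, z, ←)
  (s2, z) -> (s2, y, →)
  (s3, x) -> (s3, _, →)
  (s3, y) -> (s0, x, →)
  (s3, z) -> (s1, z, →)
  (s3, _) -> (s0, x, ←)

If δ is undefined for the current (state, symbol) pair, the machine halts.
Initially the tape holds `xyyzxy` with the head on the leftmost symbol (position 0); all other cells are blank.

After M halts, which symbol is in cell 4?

s0 | [x]yyzxy_   read x → write y, move →, go to s1
s1 | y[y]yzxy_   read y → write y, move →, go to s1
s1 | yy[y]zxy_   read y → write y, move →, go to s1
s1 | yyy[z]xy_   read z → write y, move ←, go to s2
s2 | yy[y]yxy_   read y → write z, move ←, go to s3
s3 | y[y]zyxy_   read y → write x, move →, go to s0
s0 | yx[z]yxy_   read z → write y, move ←, go to s1
s1 | y[x]yyxy_   read x → write y, move →, go to s3
s3 | yy[y]yxy_   read y → write x, move →, go to s0
s0 | yyx[y]xy_   read y → write y, move →, go to s2
s2 | yyxy[x]y_   read x → write z, move ←, go to s1
s1 | yyx[y]zy_   read y → write y, move →, go to s1
s1 | yyxy[z]y_   read z → write y, move ←, go to s2
s2 | yyx[y]yy_   read y → write z, move ←, go to s3
s3 | yy[x]zyy_   read x → write _, move →, go to s3
s3 | yy_[z]yy_   read z → write z, move →, go to s1
s1 | yy_z[y]y_   read y → write y, move →, go to s1
s1 | yy_zy[y]_   read y → write y, move →, go to s1
s1 | yy_zyy[_]   read _ → write _, move ←, go to s0
s0 | yy_zy[y]_   read y → write y, move →, go to s2
s2 | yy_zyy[_]
Cell 4 holds y when M halts.

y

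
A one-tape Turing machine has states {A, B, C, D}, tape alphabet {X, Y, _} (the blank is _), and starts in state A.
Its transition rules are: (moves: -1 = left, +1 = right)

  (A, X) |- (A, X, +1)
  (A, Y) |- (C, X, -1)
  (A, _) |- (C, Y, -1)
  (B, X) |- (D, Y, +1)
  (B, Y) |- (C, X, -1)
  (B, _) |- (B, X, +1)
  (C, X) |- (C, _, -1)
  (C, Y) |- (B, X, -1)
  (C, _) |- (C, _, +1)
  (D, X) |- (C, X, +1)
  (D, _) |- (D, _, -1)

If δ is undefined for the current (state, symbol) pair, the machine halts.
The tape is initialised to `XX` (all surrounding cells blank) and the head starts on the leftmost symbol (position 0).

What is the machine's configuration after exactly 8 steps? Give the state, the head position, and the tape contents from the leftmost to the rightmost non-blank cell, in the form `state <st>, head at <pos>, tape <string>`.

state C, head at 2, tape Y

state=A head=0 tape=_[X]X_   (A,X)→(A,X,+1)
state=A head=1 tape=_X[X]_   (A,X)→(A,X,+1)
state=A head=2 tape=_XX[_]   (A,_)→(C,Y,-1)
state=C head=1 tape=_X[X]Y   (C,X)→(C,_,-1)
state=C head=0 tape=_[X]_Y   (C,X)→(C,_,-1)
state=C head=-1 tape=[_]__Y   (C,_)→(C,_,+1)
state=C head=0 tape=_[_]_Y   (C,_)→(C,_,+1)
state=C head=1 tape=__[_]Y   (C,_)→(C,_,+1)
state=C head=2 tape=___[Y]
After 8 steps: state C, head at 2, tape Y.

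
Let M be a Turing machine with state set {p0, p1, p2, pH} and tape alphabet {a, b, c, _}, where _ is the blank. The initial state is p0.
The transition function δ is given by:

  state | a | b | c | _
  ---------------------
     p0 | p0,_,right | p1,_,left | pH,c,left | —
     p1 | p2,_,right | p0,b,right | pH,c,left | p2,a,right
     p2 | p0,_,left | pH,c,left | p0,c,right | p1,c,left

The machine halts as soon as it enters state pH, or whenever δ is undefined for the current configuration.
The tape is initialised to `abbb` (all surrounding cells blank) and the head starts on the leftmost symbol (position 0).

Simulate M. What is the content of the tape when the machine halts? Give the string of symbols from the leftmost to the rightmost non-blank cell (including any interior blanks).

c_b

state=p0 head=0 tape=[a]bbb   (p0,a)→(p0,_,right)
state=p0 head=1 tape=_[b]bb   (p0,b)→(p1,_,left)
state=p1 head=0 tape=[_]_bb   (p1,_)→(p2,a,right)
state=p2 head=1 tape=a[_]bb   (p2,_)→(p1,c,left)
state=p1 head=0 tape=[a]cbb   (p1,a)→(p2,_,right)
state=p2 head=1 tape=_[c]bb   (p2,c)→(p0,c,right)
state=p0 head=2 tape=_c[b]b   (p0,b)→(p1,_,left)
state=p1 head=1 tape=_[c]_b   (p1,c)→(pH,c,left)
state=pH head=0 tape=[_]c_b
The non-blank tape span at halt is c_b.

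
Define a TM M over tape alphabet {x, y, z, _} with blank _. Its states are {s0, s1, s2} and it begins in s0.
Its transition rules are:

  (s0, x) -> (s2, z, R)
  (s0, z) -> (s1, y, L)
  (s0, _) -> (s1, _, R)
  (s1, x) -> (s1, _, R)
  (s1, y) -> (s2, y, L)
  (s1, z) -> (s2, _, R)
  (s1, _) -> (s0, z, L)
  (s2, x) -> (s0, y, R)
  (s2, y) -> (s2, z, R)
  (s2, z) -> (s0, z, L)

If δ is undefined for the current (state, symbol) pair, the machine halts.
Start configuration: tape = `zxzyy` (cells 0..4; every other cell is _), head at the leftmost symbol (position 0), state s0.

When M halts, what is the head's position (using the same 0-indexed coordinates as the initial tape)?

s0 | __[z]xzyy_   read z → write y, move L, go to s1
s1 | _[_]yxzyy_   read _ → write z, move L, go to s0
s0 | [_]zyxzyy_   read _ → write _, move R, go to s1
s1 | _[z]yxzyy_   read z → write _, move R, go to s2
s2 | __[y]xzyy_   read y → write z, move R, go to s2
s2 | __z[x]zyy_   read x → write y, move R, go to s0
s0 | __zy[z]yy_   read z → write y, move L, go to s1
s1 | __z[y]yyy_   read y → write y, move L, go to s2
s2 | __[z]yyyy_   read z → write z, move L, go to s0
s0 | _[_]zyyyy_   read _ → write _, move R, go to s1
s1 | __[z]yyyy_   read z → write _, move R, go to s2
s2 | ___[y]yyy_   read y → write z, move R, go to s2
s2 | ___z[y]yy_   read y → write z, move R, go to s2
s2 | ___zz[y]y_   read y → write z, move R, go to s2
s2 | ___zzz[y]_   read y → write z, move R, go to s2
s2 | ___zzzz[_]
At halt the head is at cell 5.

5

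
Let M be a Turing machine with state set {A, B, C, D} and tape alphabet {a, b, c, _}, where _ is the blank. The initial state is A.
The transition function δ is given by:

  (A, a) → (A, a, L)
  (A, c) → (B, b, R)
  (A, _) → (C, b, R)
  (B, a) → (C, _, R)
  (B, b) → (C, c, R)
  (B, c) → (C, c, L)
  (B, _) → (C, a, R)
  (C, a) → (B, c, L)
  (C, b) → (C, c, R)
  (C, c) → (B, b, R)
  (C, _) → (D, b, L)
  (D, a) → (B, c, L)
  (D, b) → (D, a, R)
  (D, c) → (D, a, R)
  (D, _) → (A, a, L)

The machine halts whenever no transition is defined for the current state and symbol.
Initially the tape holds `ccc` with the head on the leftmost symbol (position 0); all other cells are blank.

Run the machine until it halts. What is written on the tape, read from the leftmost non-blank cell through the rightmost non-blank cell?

cccbaaa

A | [c]cc____   read c → write b, move R, go to B
B | b[c]c____   read c → write c, move L, go to C
C | [b]cc____   read b → write c, move R, go to C
C | c[c]c____   read c → write b, move R, go to B
B | cb[c]____   read c → write c, move L, go to C
C | c[b]c____   read b → write c, move R, go to C
C | cc[c]____   read c → write b, move R, go to B
B | ccb[_]___   read _ → write a, move R, go to C
C | ccba[_]__   read _ → write b, move L, go to D
D | ccb[a]b__   read a → write c, move L, go to B
B | cc[b]cb__   read b → write c, move R, go to C
C | ccc[c]b__   read c → write b, move R, go to B
B | cccb[b]__   read b → write c, move R, go to C
C | cccbc[_]_   read _ → write b, move L, go to D
D | cccb[c]b_   read c → write a, move R, go to D
D | cccba[b]_   read b → write a, move R, go to D
D | cccbaa[_]   read _ → write a, move L, go to A
A | cccba[a]a   read a → write a, move L, go to A
A | cccb[a]aa   read a → write a, move L, go to A
A | ccc[b]aaa
The non-blank tape span at halt is cccbaaa.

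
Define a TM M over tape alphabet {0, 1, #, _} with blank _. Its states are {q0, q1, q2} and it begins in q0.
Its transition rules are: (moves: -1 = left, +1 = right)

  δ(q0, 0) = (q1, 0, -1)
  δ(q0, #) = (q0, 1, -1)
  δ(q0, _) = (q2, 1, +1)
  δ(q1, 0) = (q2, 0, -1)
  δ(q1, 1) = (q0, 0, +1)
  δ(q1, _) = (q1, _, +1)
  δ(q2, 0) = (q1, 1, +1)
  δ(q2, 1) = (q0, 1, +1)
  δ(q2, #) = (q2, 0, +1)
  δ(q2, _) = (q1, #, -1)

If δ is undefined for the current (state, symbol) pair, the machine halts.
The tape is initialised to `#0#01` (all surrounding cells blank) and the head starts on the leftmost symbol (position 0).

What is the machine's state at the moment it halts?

q1

q0 | ___[#]0#01   read # → write 1, move -1, go to q0
q0 | __[_]10#01   read _ → write 1, move +1, go to q2
q2 | __1[1]0#01   read 1 → write 1, move +1, go to q0
q0 | __11[0]#01   read 0 → write 0, move -1, go to q1
q1 | __1[1]0#01   read 1 → write 0, move +1, go to q0
q0 | __10[0]#01   read 0 → write 0, move -1, go to q1
q1 | __1[0]0#01   read 0 → write 0, move -1, go to q2
q2 | __[1]00#01   read 1 → write 1, move +1, go to q0
q0 | __1[0]0#01   read 0 → write 0, move -1, go to q1
q1 | __[1]00#01   read 1 → write 0, move +1, go to q0
q0 | __0[0]0#01   read 0 → write 0, move -1, go to q1
q1 | __[0]00#01   read 0 → write 0, move -1, go to q2
q2 | _[_]000#01   read _ → write #, move -1, go to q1
q1 | [_]#000#01   read _ → write _, move +1, go to q1
q1 | _[#]000#01
No transition is defined for (q1, #); M halts in state q1.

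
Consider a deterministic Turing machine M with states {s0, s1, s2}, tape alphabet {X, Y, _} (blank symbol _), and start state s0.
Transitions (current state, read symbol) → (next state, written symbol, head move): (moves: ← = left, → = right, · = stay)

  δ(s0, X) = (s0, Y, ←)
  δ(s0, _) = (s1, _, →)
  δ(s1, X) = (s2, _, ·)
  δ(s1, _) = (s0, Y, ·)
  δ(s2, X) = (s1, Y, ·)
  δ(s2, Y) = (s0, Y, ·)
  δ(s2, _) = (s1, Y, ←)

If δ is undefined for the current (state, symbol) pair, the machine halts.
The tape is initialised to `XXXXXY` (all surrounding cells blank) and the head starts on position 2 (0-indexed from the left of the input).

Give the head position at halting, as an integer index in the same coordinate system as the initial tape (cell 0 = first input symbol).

s0 | _XX[X]XXY   read X → write Y, move ←, go to s0
s0 | _X[X]YXXY   read X → write Y, move ←, go to s0
s0 | _[X]YYXXY   read X → write Y, move ←, go to s0
s0 | [_]YYYXXY   read _ → write _, move →, go to s1
s1 | _[Y]YYXXY
At halt the head is at cell 0.

0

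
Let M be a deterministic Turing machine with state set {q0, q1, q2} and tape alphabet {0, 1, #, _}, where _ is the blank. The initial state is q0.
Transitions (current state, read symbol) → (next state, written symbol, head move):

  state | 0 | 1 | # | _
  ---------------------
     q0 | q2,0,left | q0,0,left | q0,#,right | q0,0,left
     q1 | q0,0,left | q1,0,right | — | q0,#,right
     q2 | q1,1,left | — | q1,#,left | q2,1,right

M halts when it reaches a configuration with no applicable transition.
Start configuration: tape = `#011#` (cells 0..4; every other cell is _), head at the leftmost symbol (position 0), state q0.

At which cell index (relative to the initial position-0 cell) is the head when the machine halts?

q0 | _[#]011#   read # → write #, move right, go to q0
q0 | _#[0]11#   read 0 → write 0, move left, go to q2
q2 | _[#]011#   read # → write #, move left, go to q1
q1 | [_]#011#   read _ → write #, move right, go to q0
q0 | #[#]011#   read # → write #, move right, go to q0
q0 | ##[0]11#   read 0 → write 0, move left, go to q2
q2 | #[#]011#   read # → write #, move left, go to q1
q1 | [#]#011#
At halt the head is at cell -1.

-1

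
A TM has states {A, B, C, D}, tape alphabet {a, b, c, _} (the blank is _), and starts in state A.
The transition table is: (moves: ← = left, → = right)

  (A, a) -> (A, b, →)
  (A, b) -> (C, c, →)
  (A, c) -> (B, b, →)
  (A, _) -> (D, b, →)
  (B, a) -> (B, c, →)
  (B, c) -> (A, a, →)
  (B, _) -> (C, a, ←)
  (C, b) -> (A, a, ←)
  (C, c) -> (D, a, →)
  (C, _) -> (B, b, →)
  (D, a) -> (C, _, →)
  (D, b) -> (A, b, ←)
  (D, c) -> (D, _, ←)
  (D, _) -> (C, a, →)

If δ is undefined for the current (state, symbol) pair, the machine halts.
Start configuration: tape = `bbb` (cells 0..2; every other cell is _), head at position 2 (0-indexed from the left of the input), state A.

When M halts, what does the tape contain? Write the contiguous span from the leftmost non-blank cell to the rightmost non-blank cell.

A | bb[b]_____   read b → write c, move →, go to C
C | bbc[_]____   read _ → write b, move →, go to B
B | bbcb[_]___   read _ → write a, move ←, go to C
C | bbc[b]a___   read b → write a, move ←, go to A
A | bb[c]aa___   read c → write b, move →, go to B
B | bbb[a]a___   read a → write c, move →, go to B
B | bbbc[a]___   read a → write c, move →, go to B
B | bbbcc[_]__   read _ → write a, move ←, go to C
C | bbbc[c]a__   read c → write a, move →, go to D
D | bbbca[a]__   read a → write _, move →, go to C
C | bbbca_[_]_   read _ → write b, move →, go to B
B | bbbca_b[_]   read _ → write a, move ←, go to C
C | bbbca_[b]a   read b → write a, move ←, go to A
A | bbbca[_]aa   read _ → write b, move →, go to D
D | bbbcab[a]a   read a → write _, move →, go to C
C | bbbcab_[a]
The non-blank tape span at halt is bbbcab_a.

bbbcab_a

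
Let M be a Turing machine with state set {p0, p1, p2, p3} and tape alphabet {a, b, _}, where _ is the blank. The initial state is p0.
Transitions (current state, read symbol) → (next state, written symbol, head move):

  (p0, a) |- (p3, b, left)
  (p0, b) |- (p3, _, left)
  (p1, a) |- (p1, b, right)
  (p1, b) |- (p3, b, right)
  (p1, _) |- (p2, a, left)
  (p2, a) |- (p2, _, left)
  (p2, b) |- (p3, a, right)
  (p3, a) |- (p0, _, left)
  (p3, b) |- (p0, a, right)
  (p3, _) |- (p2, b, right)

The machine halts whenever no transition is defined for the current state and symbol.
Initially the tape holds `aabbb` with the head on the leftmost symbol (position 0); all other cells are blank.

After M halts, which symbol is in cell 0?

_

state=p0 head=0 tape=__[a]abbb   (p0,a)→(p3,b,left)
state=p3 head=-1 tape=_[_]babbb   (p3,_)→(p2,b,right)
state=p2 head=0 tape=_b[b]abbb   (p2,b)→(p3,a,right)
state=p3 head=1 tape=_ba[a]bbb   (p3,a)→(p0,_,left)
state=p0 head=0 tape=_b[a]_bbb   (p0,a)→(p3,b,left)
state=p3 head=-1 tape=_[b]b_bbb   (p3,b)→(p0,a,right)
state=p0 head=0 tape=_a[b]_bbb   (p0,b)→(p3,_,left)
state=p3 head=-1 tape=_[a]__bbb   (p3,a)→(p0,_,left)
state=p0 head=-2 tape=[_]___bbb
Cell 0 holds _ when M halts.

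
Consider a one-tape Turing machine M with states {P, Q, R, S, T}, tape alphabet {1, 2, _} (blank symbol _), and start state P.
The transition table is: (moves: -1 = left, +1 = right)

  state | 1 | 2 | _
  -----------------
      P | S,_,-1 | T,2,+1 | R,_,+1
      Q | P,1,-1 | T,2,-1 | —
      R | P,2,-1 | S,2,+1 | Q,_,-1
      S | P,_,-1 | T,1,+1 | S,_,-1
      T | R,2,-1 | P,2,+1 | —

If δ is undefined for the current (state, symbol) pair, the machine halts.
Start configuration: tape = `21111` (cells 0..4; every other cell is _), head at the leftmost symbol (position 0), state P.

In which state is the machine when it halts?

P | [2]1111_   read 2 → write 2, move +1, go to T
T | 2[1]111_   read 1 → write 2, move -1, go to R
R | [2]2111_   read 2 → write 2, move +1, go to S
S | 2[2]111_   read 2 → write 1, move +1, go to T
T | 21[1]11_   read 1 → write 2, move -1, go to R
R | 2[1]211_   read 1 → write 2, move -1, go to P
P | [2]2211_   read 2 → write 2, move +1, go to T
T | 2[2]211_   read 2 → write 2, move +1, go to P
P | 22[2]11_   read 2 → write 2, move +1, go to T
T | 222[1]1_   read 1 → write 2, move -1, go to R
R | 22[2]21_   read 2 → write 2, move +1, go to S
S | 222[2]1_   read 2 → write 1, move +1, go to T
T | 2221[1]_   read 1 → write 2, move -1, go to R
R | 222[1]2_   read 1 → write 2, move -1, go to P
P | 22[2]22_   read 2 → write 2, move +1, go to T
T | 222[2]2_   read 2 → write 2, move +1, go to P
P | 2222[2]_   read 2 → write 2, move +1, go to T
T | 22222[_]
No transition is defined for (T, _); M halts in state T.

T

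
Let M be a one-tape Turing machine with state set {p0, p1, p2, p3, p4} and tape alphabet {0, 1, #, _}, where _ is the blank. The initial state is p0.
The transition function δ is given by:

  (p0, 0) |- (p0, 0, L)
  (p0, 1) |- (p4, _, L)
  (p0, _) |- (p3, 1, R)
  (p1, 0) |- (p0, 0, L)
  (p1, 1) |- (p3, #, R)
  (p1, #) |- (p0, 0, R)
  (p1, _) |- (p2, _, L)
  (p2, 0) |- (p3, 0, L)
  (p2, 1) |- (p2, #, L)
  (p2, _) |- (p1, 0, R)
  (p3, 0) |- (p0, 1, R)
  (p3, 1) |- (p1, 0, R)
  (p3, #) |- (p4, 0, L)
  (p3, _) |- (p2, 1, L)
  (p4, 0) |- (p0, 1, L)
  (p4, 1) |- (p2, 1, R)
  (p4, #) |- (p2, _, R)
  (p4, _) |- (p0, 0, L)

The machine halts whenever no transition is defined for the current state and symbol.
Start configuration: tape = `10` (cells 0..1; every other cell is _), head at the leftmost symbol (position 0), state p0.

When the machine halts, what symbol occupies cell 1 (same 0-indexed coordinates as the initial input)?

state=p0 head=0 tape=___[1]0__   (p0,1)→(p4,_,L)
state=p4 head=-1 tape=__[_]_0__   (p4,_)→(p0,0,L)
state=p0 head=-2 tape=_[_]0_0__   (p0,_)→(p3,1,R)
state=p3 head=-1 tape=_1[0]_0__   (p3,0)→(p0,1,R)
state=p0 head=0 tape=_11[_]0__   (p0,_)→(p3,1,R)
state=p3 head=1 tape=_111[0]__   (p3,0)→(p0,1,R)
state=p0 head=2 tape=_1111[_]_   (p0,_)→(p3,1,R)
state=p3 head=3 tape=_11111[_]   (p3,_)→(p2,1,L)
state=p2 head=2 tape=_1111[1]1   (p2,1)→(p2,#,L)
state=p2 head=1 tape=_111[1]#1   (p2,1)→(p2,#,L)
state=p2 head=0 tape=_11[1]##1   (p2,1)→(p2,#,L)
state=p2 head=-1 tape=_1[1]###1   (p2,1)→(p2,#,L)
state=p2 head=-2 tape=_[1]####1   (p2,1)→(p2,#,L)
state=p2 head=-3 tape=[_]#####1   (p2,_)→(p1,0,R)
state=p1 head=-2 tape=0[#]####1   (p1,#)→(p0,0,R)
state=p0 head=-1 tape=00[#]###1
Cell 1 holds # when M halts.

#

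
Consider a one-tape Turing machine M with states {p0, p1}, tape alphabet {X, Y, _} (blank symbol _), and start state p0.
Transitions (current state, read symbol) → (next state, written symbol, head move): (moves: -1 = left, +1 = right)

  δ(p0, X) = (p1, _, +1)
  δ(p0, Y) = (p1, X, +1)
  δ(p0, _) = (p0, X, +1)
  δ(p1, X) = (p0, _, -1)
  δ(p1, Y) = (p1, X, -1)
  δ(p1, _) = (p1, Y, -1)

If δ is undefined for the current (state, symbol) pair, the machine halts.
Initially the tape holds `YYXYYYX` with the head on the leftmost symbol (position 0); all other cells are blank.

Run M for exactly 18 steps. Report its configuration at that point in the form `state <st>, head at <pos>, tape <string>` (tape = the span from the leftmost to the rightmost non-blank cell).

state p1, head at 0, tape X_YYYXYX

p0 | _[Y]YXYYYX   read Y → write X, move +1, go to p1
p1 | _X[Y]XYYYX   read Y → write X, move -1, go to p1
p1 | _[X]XXYYYX   read X → write _, move -1, go to p0
p0 | [_]_XXYYYX   read _ → write X, move +1, go to p0
p0 | X[_]XXYYYX   read _ → write X, move +1, go to p0
p0 | XX[X]XYYYX   read X → write _, move +1, go to p1
p1 | XX_[X]YYYX   read X → write _, move -1, go to p0
p0 | XX[_]_YYYX   read _ → write X, move +1, go to p0
p0 | XXX[_]YYYX   read _ → write X, move +1, go to p0
p0 | XXXX[Y]YYX   read Y → write X, move +1, go to p1
p1 | XXXXX[Y]YX   read Y → write X, move -1, go to p1
p1 | XXXX[X]XYX   read X → write _, move -1, go to p0
p0 | XXX[X]_XYX   read X → write _, move +1, go to p1
p1 | XXX_[_]XYX   read _ → write Y, move -1, go to p1
p1 | XXX[_]YXYX   read _ → write Y, move -1, go to p1
p1 | XX[X]YYXYX   read X → write _, move -1, go to p0
p0 | X[X]_YYXYX   read X → write _, move +1, go to p1
p1 | X_[_]YYXYX   read _ → write Y, move -1, go to p1
p1 | X[_]YYYXYX
After 18 steps: state p1, head at 0, tape X_YYYXYX.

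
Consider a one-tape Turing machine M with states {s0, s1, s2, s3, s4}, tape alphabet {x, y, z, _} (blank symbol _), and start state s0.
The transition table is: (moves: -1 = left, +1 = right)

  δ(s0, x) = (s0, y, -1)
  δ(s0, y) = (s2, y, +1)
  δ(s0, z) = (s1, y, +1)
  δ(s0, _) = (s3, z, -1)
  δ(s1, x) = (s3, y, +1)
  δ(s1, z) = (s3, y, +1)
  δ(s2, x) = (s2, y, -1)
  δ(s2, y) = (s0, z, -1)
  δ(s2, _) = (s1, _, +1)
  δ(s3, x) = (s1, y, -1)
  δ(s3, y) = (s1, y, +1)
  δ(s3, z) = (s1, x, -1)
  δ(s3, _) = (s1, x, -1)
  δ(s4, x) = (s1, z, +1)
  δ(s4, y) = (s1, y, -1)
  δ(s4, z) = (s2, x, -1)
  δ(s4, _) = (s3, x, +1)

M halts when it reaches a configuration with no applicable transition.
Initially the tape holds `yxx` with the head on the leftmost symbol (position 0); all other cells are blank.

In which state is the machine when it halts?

state=s0 head=0 tape=___[y]xx   (s0,y)→(s2,y,+1)
state=s2 head=1 tape=___y[x]x   (s2,x)→(s2,y,-1)
state=s2 head=0 tape=___[y]yx   (s2,y)→(s0,z,-1)
state=s0 head=-1 tape=__[_]zyx   (s0,_)→(s3,z,-1)
state=s3 head=-2 tape=_[_]zzyx   (s3,_)→(s1,x,-1)
state=s1 head=-3 tape=[_]xzzyx
No transition is defined for (s1, _); M halts in state s1.

s1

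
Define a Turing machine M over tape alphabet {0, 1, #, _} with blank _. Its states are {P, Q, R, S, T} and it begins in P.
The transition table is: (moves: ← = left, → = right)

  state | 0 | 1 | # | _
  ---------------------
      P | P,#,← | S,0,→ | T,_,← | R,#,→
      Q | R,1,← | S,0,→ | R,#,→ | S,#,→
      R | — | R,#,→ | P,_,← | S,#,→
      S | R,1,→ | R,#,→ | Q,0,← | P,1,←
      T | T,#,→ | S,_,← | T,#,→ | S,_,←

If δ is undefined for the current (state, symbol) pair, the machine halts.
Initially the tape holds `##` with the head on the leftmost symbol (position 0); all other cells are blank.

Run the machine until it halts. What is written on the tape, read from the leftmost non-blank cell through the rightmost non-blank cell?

P | ___[#]#   read # → write _, move ←, go to T
T | __[_]_#   read _ → write _, move ←, go to S
S | _[_]__#   read _ → write 1, move ←, go to P
P | [_]1__#   read _ → write #, move →, go to R
R | #[1]__#   read 1 → write #, move →, go to R
R | ##[_]_#   read _ → write #, move →, go to S
S | ###[_]#   read _ → write 1, move ←, go to P
P | ##[#]1#   read # → write _, move ←, go to T
T | #[#]_1#   read # → write #, move →, go to T
T | ##[_]1#   read _ → write _, move ←, go to S
S | #[#]_1#   read # → write 0, move ←, go to Q
Q | [#]0_1#   read # → write #, move →, go to R
R | #[0]_1#
The non-blank tape span at halt is #0_1#.

#0_1#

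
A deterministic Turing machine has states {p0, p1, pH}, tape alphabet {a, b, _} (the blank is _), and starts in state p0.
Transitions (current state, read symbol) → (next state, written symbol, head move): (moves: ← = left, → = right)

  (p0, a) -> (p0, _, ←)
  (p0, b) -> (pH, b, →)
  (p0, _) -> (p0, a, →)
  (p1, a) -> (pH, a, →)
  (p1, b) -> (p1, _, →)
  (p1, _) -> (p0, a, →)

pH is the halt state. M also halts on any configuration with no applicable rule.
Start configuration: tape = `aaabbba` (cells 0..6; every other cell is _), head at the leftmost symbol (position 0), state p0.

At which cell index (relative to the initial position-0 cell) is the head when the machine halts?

p0 | ___[a]aabbba   read a → write _, move ←, go to p0
p0 | __[_]_aabbba   read _ → write a, move →, go to p0
p0 | __a[_]aabbba   read _ → write a, move →, go to p0
p0 | __aa[a]abbba   read a → write _, move ←, go to p0
p0 | __a[a]_abbba   read a → write _, move ←, go to p0
p0 | __[a]__abbba   read a → write _, move ←, go to p0
p0 | _[_]___abbba   read _ → write a, move →, go to p0
p0 | _a[_]__abbba   read _ → write a, move →, go to p0
p0 | _aa[_]_abbba   read _ → write a, move →, go to p0
p0 | _aaa[_]abbba   read _ → write a, move →, go to p0
p0 | _aaaa[a]bbba   read a → write _, move ←, go to p0
p0 | _aaa[a]_bbba   read a → write _, move ←, go to p0
p0 | _aa[a]__bbba   read a → write _, move ←, go to p0
p0 | _a[a]___bbba   read a → write _, move ←, go to p0
p0 | _[a]____bbba   read a → write _, move ←, go to p0
p0 | [_]_____bbba   read _ → write a, move →, go to p0
p0 | a[_]____bbba   read _ → write a, move →, go to p0
p0 | aa[_]___bbba   read _ → write a, move →, go to p0
p0 | aaa[_]__bbba   read _ → write a, move →, go to p0
p0 | aaaa[_]_bbba   read _ → write a, move →, go to p0
p0 | aaaaa[_]bbba   read _ → write a, move →, go to p0
p0 | aaaaaa[b]bba   read b → write b, move →, go to pH
pH | aaaaaab[b]ba
At halt the head is at cell 4.

4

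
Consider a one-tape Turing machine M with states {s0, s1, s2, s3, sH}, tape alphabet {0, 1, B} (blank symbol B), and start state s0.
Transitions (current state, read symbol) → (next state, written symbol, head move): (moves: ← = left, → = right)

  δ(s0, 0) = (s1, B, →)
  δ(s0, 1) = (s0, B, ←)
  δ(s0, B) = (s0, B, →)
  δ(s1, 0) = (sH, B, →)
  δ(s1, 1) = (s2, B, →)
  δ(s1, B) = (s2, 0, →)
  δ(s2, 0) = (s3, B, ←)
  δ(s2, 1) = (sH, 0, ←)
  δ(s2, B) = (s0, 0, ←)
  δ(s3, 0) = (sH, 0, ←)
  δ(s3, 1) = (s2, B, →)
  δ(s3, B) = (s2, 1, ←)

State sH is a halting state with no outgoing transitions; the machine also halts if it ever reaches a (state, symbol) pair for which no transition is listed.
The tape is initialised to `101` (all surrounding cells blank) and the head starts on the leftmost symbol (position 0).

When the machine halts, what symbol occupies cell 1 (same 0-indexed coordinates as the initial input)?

state=s0 head=0 tape=B[1]01BBBB   (s0,1)→(s0,B,←)
state=s0 head=-1 tape=[B]B01BBBB   (s0,B)→(s0,B,→)
state=s0 head=0 tape=B[B]01BBBB   (s0,B)→(s0,B,→)
state=s0 head=1 tape=BB[0]1BBBB   (s0,0)→(s1,B,→)
state=s1 head=2 tape=BBB[1]BBBB   (s1,1)→(s2,B,→)
state=s2 head=3 tape=BBBB[B]BBB   (s2,B)→(s0,0,←)
state=s0 head=2 tape=BBB[B]0BBB   (s0,B)→(s0,B,→)
state=s0 head=3 tape=BBBB[0]BBB   (s0,0)→(s1,B,→)
state=s1 head=4 tape=BBBBB[B]BB   (s1,B)→(s2,0,→)
state=s2 head=5 tape=BBBBB0[B]B   (s2,B)→(s0,0,←)
state=s0 head=4 tape=BBBBB[0]0B   (s0,0)→(s1,B,→)
state=s1 head=5 tape=BBBBBB[0]B   (s1,0)→(sH,B,→)
state=sH head=6 tape=BBBBBBB[B]
Cell 1 holds B when M halts.

B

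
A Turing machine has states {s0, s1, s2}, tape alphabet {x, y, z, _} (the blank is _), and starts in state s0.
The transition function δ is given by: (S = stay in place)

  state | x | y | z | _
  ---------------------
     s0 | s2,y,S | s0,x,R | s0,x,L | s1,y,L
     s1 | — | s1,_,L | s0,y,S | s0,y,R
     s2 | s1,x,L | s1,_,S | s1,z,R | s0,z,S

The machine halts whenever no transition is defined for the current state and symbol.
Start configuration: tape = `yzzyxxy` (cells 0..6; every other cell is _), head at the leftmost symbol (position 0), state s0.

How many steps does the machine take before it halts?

22

state=s0 head=0 tape=[y]zzyxxy_   (s0,y)→(s0,x,R)
state=s0 head=1 tape=x[z]zyxxy_   (s0,z)→(s0,x,L)
state=s0 head=0 tape=[x]xzyxxy_   (s0,x)→(s2,y,S)
state=s2 head=0 tape=[y]xzyxxy_   (s2,y)→(s1,_,S)
state=s1 head=0 tape=[_]xzyxxy_   (s1,_)→(s0,y,R)
state=s0 head=1 tape=y[x]zyxxy_   (s0,x)→(s2,y,S)
state=s2 head=1 tape=y[y]zyxxy_   (s2,y)→(s1,_,S)
state=s1 head=1 tape=y[_]zyxxy_   (s1,_)→(s0,y,R)
state=s0 head=2 tape=yy[z]yxxy_   (s0,z)→(s0,x,L)
state=s0 head=1 tape=y[y]xyxxy_   (s0,y)→(s0,x,R)
state=s0 head=2 tape=yx[x]yxxy_   (s0,x)→(s2,y,S)
state=s2 head=2 tape=yx[y]yxxy_   (s2,y)→(s1,_,S)
state=s1 head=2 tape=yx[_]yxxy_   (s1,_)→(s0,y,R)
state=s0 head=3 tape=yxy[y]xxy_   (s0,y)→(s0,x,R)
state=s0 head=4 tape=yxyx[x]xy_   (s0,x)→(s2,y,S)
state=s2 head=4 tape=yxyx[y]xy_   (s2,y)→(s1,_,S)
state=s1 head=4 tape=yxyx[_]xy_   (s1,_)→(s0,y,R)
state=s0 head=5 tape=yxyxy[x]y_   (s0,x)→(s2,y,S)
state=s2 head=5 tape=yxyxy[y]y_   (s2,y)→(s1,_,S)
state=s1 head=5 tape=yxyxy[_]y_   (s1,_)→(s0,y,R)
state=s0 head=6 tape=yxyxyy[y]_   (s0,y)→(s0,x,R)
state=s0 head=7 tape=yxyxyyx[_]   (s0,_)→(s1,y,L)
state=s1 head=6 tape=yxyxyy[x]y
M halts after 22 transitions.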